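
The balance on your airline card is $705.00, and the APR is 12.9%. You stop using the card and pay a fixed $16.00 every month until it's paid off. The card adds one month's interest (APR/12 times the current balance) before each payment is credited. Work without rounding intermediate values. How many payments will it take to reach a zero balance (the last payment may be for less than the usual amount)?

Monthly rate r = 12.9%/12 = 1.075% = 0.01075.
Recurrence: B ← B·(1+r) − $16.00.
Month 1: interest $7.58; balance after payment $696.58.
Month 2: interest $7.49; balance after payment $688.07.
Closed form: n = −ln(1 − rB₀/P)/ln(1+r) = −ln(0.52633)/ln(1.01075) ≈ 60.026, so the balance reaches zero during payment 61.

61 payments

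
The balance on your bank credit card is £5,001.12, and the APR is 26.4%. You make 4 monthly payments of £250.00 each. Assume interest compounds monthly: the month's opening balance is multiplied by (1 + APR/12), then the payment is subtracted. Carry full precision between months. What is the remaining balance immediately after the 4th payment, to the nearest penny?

Monthly rate r = 26.4%/12 = 2.2% = 0.022.
Each month: B ← B·(1+r) − £250.00.
Month 1: interest £110.02; balance after payment £4,861.14.
Month 2: interest £106.95; balance after payment £4,718.09.
Month 3: interest £103.80; balance after payment £4,571.89.
Month 4: interest £100.58; balance after payment £4,422.47.

£4,422.47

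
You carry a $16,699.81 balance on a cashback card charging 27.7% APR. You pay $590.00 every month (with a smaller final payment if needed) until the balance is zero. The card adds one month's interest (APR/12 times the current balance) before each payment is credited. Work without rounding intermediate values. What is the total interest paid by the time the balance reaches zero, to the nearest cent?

Monthly rate r = 27.7%/12 = 2.30833% = 0.0230833.
Payoff takes n = ⌈−ln(1 − rB₀/P)/ln(1+r)⌉ = ⌈46.426⌉ = 47 payments; the last is $253.17.
Total paid = 46·$590.00 + $253.17 = $27,393.17.
Total interest = total paid − principal = $27,393.17 − $16,699.81 = $10,693.36.

$10,693.36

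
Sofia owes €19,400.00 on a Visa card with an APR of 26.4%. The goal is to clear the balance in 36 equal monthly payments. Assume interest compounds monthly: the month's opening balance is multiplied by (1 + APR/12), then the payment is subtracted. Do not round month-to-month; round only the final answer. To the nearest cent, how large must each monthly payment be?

Monthly rate r = 26.4%/12 = 2.2% = 0.022.
Level-payment amortization: P = B₀·r / (1 − (1+r)^(−n)) = 19400.00·0.022 / (1 − 1.022^(−36)).
Denominator 1 − (1+r)^(−36) = 0.543156183.
P = 426.8 / 0.543156183 ≈ 785.78.

€785.78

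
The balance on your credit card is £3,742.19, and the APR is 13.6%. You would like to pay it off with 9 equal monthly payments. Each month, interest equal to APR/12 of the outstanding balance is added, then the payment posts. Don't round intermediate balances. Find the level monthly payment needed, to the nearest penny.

Monthly rate r = 13.6%/12 = 1.13333% = 0.0113333.
Level-payment amortization: P = B₀·r / (1 − (1+r)^(−n)) = 3742.19·0.0113333 / (1 − 1.01133^(−9)).
Denominator 1 − (1+r)^(−9) = 0.096452259.
P = 42.4115 / 0.096452259 ≈ 439.71.

£439.71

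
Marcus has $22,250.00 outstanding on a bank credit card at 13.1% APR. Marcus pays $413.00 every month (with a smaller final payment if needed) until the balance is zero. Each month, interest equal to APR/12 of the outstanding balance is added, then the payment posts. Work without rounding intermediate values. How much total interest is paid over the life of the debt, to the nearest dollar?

$11,492

Monthly rate r = 13.1%/12 = 1.09167% = 0.0109167.
Payoff takes n = ⌈−ln(1 − rB₀/P)/ln(1+r)⌉ = ⌈81.698⌉ = 82 payments; the last is $288.74.
Total paid = 81·$413.00 + $288.74 = $33,741.74.
Total interest = total paid − principal = $33,741.74 − $22,250.00 = $11,491.74.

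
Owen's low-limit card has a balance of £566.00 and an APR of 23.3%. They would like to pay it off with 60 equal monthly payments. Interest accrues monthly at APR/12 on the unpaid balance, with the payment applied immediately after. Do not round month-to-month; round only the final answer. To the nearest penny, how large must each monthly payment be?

£16.05

Monthly rate r = 23.3%/12 = 1.94167% = 0.0194167.
Level-payment amortization: P = B₀·r / (1 − (1+r)^(−n)) = 566.00·0.0194167 / (1 − 1.01942^(−60)).
Denominator 1 − (1+r)^(−60) = 0.684574922.
P = 10.9898 / 0.684574922 ≈ 16.05.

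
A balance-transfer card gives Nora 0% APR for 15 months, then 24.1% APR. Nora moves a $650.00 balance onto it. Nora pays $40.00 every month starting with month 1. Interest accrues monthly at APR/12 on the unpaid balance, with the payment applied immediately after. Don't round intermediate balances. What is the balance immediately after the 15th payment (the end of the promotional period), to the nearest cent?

Promo months 1–15 at r₀ = 0%/12 = 0; months 16+ at r₁ = 24.1%/12 = 0.0200833.
After month 15 (no interest yet): B = $650.00 − 15·$40.00 = $50.00.

$50.00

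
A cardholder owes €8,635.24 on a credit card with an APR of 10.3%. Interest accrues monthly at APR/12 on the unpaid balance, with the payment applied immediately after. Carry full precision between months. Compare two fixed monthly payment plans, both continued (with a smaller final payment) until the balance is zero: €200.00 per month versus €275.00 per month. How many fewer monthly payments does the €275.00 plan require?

Monthly rate r = 10.3%/12 = 0.858333% = 0.00858333.
At €200.00/mo: n = ⌈−ln(1 − rB₀/P)/ln(1+r)⌉ = 55 payments (last €34.27); total interest = total paid − €8,635.24 = €2,199.03.
At €275.00/mo: 37 payments (last €205.43); total interest €1,470.19.
Payments saved = 55 − 37 = 18.

18 fewer payments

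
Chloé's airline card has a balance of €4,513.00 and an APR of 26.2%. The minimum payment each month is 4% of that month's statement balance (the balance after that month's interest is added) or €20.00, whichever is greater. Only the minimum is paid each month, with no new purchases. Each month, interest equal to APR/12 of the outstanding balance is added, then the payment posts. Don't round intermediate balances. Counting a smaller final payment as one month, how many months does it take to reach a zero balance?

Monthly rate r = 26.2%/12 = 2.18333% = 0.0218333.
While 4% of the post-interest balance exceeds €20.00, each month B ← (B·(1+r))·(1 − 0.04), i.e. B shrinks by the factor (1+r)·0.96 = 0.98096.
This holds for months 1–116. Entering month 117 the balance is €485.31; 4% of the post-interest balance is now below €20.00, so the flat €20.00 minimum applies from here.
From month 117 a fixed €20.00 at rate r clears €485.31 in 35 more payments. Total: 116 + 35 = 151 months.

151 months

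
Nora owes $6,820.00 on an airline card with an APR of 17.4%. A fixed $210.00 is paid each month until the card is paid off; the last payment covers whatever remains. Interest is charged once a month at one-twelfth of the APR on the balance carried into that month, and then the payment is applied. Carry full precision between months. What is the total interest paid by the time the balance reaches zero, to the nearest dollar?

$2,466

Monthly rate r = 17.4%/12 = 1.45% = 0.0145.
Payoff takes n = ⌈−ln(1 − rB₀/P)/ln(1+r)⌉ = ⌈44.220⌉ = 45 payments; the last is $46.47.
Total paid = 44·$210.00 + $46.47 = $9,286.47.
Total interest = total paid − principal = $9,286.47 − $6,820.00 = $2,466.47.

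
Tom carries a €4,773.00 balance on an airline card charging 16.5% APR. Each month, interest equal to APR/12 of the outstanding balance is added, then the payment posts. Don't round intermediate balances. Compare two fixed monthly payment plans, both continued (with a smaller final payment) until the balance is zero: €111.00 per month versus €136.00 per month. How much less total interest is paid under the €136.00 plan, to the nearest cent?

€710.31

Monthly rate r = 16.5%/12 = 1.375% = 0.01375.
At €111.00/mo: n = ⌈−ln(1 − rB₀/P)/ln(1+r)⌉ = 66 payments (last €57.01); total interest = total paid − €4,773.00 = €2,499.01.
At €136.00/mo: 49 payments (last €33.70); total interest €1,788.70.
Interest saved = €2,499.01 − €1,788.70 = €710.31.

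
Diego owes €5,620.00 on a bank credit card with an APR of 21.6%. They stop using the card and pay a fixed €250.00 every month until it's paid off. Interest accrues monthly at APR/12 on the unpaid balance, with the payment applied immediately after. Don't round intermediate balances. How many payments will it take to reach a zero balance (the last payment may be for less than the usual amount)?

30 payments

Monthly rate r = 21.6%/12 = 1.8% = 0.018.
Recurrence: B ← B·(1+r) − €250.00.
Month 1: interest €101.16; balance after payment €5,471.16.
Month 2: interest €98.48; balance after payment €5,319.64.
Closed form: n = −ln(1 − rB₀/P)/ln(1+r) = −ln(0.59536)/ln(1.018) ≈ 29.069, so the balance reaches zero during payment 30.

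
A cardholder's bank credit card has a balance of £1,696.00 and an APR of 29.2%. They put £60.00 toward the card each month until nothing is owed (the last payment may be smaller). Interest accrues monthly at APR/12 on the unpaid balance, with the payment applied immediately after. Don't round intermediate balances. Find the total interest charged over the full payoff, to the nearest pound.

Monthly rate r = 29.2%/12 = 2.43333% = 0.0243333.
Payoff takes n = ⌈−ln(1 − rB₀/P)/ln(1+r)⌉ = ⌈48.423⌉ = 49 payments; the last is £25.55.
Total paid = 48·£60.00 + £25.55 = £2,905.55.
Total interest = total paid − principal = £2,905.55 − £1,696.00 = £1,209.55.

£1,210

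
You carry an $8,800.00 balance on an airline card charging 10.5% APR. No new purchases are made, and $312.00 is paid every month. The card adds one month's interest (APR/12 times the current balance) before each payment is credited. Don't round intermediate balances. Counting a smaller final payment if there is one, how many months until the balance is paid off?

33 payments

Monthly rate r = 10.5%/12 = 0.875% = 0.00875.
Recurrence: B ← B·(1+r) − $312.00.
Month 1: interest $77.00; balance after payment $8,565.00.
Month 2: interest $74.94; balance after payment $8,327.94.
Closed form: n = −ln(1 − rB₀/P)/ln(1+r) = −ln(0.75321)/ln(1.00875) ≈ 32.532, so the balance reaches zero during payment 33.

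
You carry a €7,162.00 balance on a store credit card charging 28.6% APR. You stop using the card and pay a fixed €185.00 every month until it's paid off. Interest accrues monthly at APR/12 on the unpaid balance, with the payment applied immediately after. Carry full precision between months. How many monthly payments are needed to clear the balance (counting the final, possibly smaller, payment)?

Monthly rate r = 28.6%/12 = 2.38333% = 0.0238333.
Recurrence: B ← B·(1+r) − €185.00.
Month 1: interest €170.69; balance after payment €7,147.69.
Month 2: interest €170.35; balance after payment €7,133.05.
Closed form: n = −ln(1 − rB₀/P)/ln(1+r) = −ln(0.077328)/ln(1.02383) ≈ 108.675, so the balance reaches zero during payment 109.

109 months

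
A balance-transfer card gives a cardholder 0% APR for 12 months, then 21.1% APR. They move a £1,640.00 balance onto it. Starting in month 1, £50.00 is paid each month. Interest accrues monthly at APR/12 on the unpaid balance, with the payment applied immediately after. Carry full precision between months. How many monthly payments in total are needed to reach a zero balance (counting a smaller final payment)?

Promo months 1–12 at r₀ = 0%/12 = 0; months 13+ at r₁ = 21.1%/12 = 0.0175833.
After month 12 (no interest yet): B = £1,640.00 − 12·£50.00 = £1,040.00.
Then at r₁ with £50.00/mo: n₂ = −ln(1 − r₁·B/P)/ln(1+r₁) ≈ 26.12 → 27 more payments.

39 payments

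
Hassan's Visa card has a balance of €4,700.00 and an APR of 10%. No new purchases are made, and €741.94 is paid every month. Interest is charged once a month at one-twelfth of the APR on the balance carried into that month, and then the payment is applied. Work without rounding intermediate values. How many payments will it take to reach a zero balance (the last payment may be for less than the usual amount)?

7 payments

Monthly rate r = 10%/12 = 0.833333% = 0.00833333.
Recurrence: B ← B·(1+r) − €741.94.
Month 1: interest €39.17; balance after payment €3,997.23.
Month 2: interest €33.31; balance after payment €3,288.60.
Closed form: n = −ln(1 − rB₀/P)/ln(1+r) = −ln(0.94721)/ln(1.00833) ≈ 6.535, so the balance reaches zero during payment 7.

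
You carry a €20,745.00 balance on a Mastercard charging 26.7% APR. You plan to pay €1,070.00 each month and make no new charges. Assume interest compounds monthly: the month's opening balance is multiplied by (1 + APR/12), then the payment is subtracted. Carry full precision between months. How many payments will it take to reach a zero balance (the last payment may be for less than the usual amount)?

Monthly rate r = 26.7%/12 = 2.225% = 0.02225.
Recurrence: B ← B·(1+r) − €1,070.00.
Month 1: interest €461.58; balance after payment €20,136.58.
Month 2: interest €448.04; balance after payment €19,514.62.
Closed form: n = −ln(1 − rB₀/P)/ln(1+r) = −ln(0.56862)/ln(1.02225) ≈ 25.654, so the balance reaches zero during payment 26.

26 payments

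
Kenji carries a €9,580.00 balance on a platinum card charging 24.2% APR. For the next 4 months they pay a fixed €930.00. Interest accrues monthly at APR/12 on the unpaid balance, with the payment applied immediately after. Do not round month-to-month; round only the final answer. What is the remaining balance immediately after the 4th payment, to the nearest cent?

€6,542.43

Monthly rate r = 24.2%/12 = 2.01667% = 0.0201667.
Each month: B ← B·(1+r) − €930.00.
Month 1: interest €193.20; balance after payment €8,843.20.
Month 2: interest €178.34; balance after payment €8,091.53.
Month 3: interest €163.18; balance after payment €7,324.71.
Month 4: interest €147.72; balance after payment €6,542.43.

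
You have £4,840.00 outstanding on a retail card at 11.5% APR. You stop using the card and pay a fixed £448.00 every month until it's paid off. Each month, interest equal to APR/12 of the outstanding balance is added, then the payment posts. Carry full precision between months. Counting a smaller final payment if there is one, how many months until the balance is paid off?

12 months

Monthly rate r = 11.5%/12 = 0.958333% = 0.00958333.
Recurrence: B ← B·(1+r) − £448.00.
Month 1: interest £46.38; balance after payment £4,438.38.
Month 2: interest £42.53; balance after payment £4,032.92.
Closed form: n = −ln(1 − rB₀/P)/ln(1+r) = −ln(0.89647)/ln(1.00958) ≈ 11.459, so the balance reaches zero during payment 12.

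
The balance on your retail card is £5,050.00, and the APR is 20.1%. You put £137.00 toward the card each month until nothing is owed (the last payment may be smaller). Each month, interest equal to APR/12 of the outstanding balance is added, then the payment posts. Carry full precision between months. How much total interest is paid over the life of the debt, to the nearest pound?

Monthly rate r = 20.1%/12 = 1.675% = 0.01675.
Payoff takes n = ⌈−ln(1 − rB₀/P)/ln(1+r)⌉ = ⌈57.842⌉ = 58 payments; the last is £115.56.
Total paid = 57·£137.00 + £115.56 = £7,924.56.
Total interest = total paid − principal = £7,924.56 − £5,050.00 = £2,874.56.

£2,875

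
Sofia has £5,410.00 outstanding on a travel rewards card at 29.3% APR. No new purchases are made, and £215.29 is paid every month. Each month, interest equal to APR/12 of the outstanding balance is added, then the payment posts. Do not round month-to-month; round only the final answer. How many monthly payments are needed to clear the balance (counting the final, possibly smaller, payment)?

Monthly rate r = 29.3%/12 = 2.44167% = 0.0244167.
Recurrence: B ← B·(1+r) − £215.29.
Month 1: interest £132.09; balance after payment £5,326.80.
Month 2: interest £130.06; balance after payment £5,241.58.
Closed form: n = −ln(1 − rB₀/P)/ln(1+r) = −ln(0.38644)/ln(1.02442) ≈ 39.414, so the balance reaches zero during payment 40.

40 payments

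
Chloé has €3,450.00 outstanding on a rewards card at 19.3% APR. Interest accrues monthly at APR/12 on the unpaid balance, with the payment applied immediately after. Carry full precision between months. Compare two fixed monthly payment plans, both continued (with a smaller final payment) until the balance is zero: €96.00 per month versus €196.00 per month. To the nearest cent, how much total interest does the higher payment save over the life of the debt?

€1,102.34

Monthly rate r = 19.3%/12 = 1.60833% = 0.0160833.
At €96.00/mo: n = ⌈−ln(1 − rB₀/P)/ln(1+r)⌉ = 55 payments (last €6.96); total interest = total paid − €3,450.00 = €1,740.96.
At €196.00/mo: 21 payments (last €168.62); total interest €638.62.
Interest saved = €1,740.96 − €638.62 = €1,102.34.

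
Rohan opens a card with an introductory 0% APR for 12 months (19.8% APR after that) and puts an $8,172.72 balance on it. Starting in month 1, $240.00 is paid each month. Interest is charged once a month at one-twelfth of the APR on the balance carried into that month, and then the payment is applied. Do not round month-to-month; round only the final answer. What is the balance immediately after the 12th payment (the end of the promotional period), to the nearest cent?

Promo months 1–12 at r₀ = 0%/12 = 0; months 13+ at r₁ = 19.8%/12 = 0.0165.
After month 12 (no interest yet): B = $8,172.72 − 12·$240.00 = $5,292.72.

$5,292.72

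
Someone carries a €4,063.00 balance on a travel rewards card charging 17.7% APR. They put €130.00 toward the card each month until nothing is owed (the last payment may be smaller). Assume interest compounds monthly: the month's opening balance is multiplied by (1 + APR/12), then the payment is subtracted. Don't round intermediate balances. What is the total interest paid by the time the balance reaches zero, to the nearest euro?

€1,424

Monthly rate r = 17.7%/12 = 1.475% = 0.01475.
Payoff takes n = ⌈−ln(1 − rB₀/P)/ln(1+r)⌉ = ⌈42.209⌉ = 43 payments; the last is €27.27.
Total paid = 42·€130.00 + €27.27 = €5,487.27.
Total interest = total paid − principal = €5,487.27 − €4,063.00 = €1,424.27.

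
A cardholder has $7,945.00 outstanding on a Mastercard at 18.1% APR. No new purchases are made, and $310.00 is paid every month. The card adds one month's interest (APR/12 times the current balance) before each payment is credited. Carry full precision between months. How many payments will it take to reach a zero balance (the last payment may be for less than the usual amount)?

33 payments

Monthly rate r = 18.1%/12 = 1.50833% = 0.0150833.
Recurrence: B ← B·(1+r) − $310.00.
Month 1: interest $119.84; balance after payment $7,754.84.
Month 2: interest $116.97; balance after payment $7,561.81.
Closed form: n = −ln(1 − rB₀/P)/ln(1+r) = −ln(0.61343)/ln(1.01508) ≈ 32.643, so the balance reaches zero during payment 33.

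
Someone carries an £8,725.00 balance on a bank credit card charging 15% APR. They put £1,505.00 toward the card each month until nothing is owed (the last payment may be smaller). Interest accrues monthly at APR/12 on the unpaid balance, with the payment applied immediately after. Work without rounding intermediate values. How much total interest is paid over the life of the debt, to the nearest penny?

Monthly rate r = 15%/12 = 1.25% = 0.0125.
Payoff takes n = ⌈−ln(1 − rB₀/P)/ln(1+r)⌉ = ⌈6.056⌉ = 7 payments; the last is £84.27.
Total paid = 6·£1,505.00 + £84.27 = £9,114.27.
Total interest = total paid − principal = £9,114.27 − £8,725.00 = £389.27.

£389.27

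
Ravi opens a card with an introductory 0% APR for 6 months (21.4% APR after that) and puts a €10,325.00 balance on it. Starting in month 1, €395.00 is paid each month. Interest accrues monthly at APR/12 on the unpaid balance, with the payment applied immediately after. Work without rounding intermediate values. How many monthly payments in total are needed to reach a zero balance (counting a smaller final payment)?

32 months

Promo months 1–6 at r₀ = 0%/12 = 0; months 7+ at r₁ = 21.4%/12 = 0.0178333.
After month 6 (no interest yet): B = €10,325.00 − 6·€395.00 = €7,955.00.
Then at r₁ with €395.00/mo: n₂ = −ln(1 − r₁·B/P)/ln(1+r₁) ≈ 25.17 → 26 more payments.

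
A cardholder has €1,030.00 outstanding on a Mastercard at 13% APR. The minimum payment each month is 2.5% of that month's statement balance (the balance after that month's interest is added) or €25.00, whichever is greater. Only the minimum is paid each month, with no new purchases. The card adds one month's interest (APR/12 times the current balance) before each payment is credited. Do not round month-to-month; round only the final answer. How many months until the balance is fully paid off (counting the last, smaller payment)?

55 months

Monthly rate r = 13%/12 = 1.08333% = 0.0108333.
While 2.5% of the post-interest balance exceeds €25.00, each month B ← (B·(1+r))·(1 − 0.025), i.e. B shrinks by the factor (1+r)·0.975 = 0.98556.
This holds for months 1–3. Entering month 4 the balance is €986.03; 2.5% of the post-interest balance is now below €25.00, so the flat €25.00 minimum applies from here.
From month 4 a fixed €25.00 at rate r clears €986.03 in 52 more payments. Total: 3 + 52 = 55 months.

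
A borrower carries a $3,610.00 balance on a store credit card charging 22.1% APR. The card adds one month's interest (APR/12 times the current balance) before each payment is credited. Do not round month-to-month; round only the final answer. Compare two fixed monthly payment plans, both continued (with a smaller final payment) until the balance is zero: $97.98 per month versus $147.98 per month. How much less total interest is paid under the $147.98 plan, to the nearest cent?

$1,256.04

Monthly rate r = 22.1%/12 = 1.84167% = 0.0184167.
At $97.98/mo: n = ⌈−ln(1 − rB₀/P)/ln(1+r)⌉ = 63 payments (last $18.72); total interest = total paid − $3,610.00 = $2,483.48.
At $147.98/mo: 33 payments (last $102.08); total interest $1,227.44.
Interest saved = $2,483.48 − $1,227.44 = $1,256.04.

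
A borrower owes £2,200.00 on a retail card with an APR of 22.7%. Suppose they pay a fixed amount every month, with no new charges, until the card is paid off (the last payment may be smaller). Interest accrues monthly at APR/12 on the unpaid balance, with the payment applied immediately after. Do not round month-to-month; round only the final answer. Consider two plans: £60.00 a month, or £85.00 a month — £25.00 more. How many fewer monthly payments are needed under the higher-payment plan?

Monthly rate r = 22.7%/12 = 1.89167% = 0.0189167.
At £60.00/mo: n = ⌈−ln(1 − rB₀/P)/ln(1+r)⌉ = 64 payments (last £7.37); total interest = total paid − £2,200.00 = £1,587.37.
At £85.00/mo: 36 payments (last £75.72); total interest £850.72.
Payments saved = 64 − 36 = 28.

28 fewer payments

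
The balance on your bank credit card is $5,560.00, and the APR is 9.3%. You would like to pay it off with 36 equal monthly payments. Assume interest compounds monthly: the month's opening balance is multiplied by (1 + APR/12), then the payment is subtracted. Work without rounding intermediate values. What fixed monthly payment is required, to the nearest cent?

$177.58

Monthly rate r = 9.3%/12 = 0.775% = 0.00775.
Level-payment amortization: P = B₀·r / (1 − (1+r)^(−n)) = 5560.00·0.00775 / (1 − 1.00775^(−36)).
Denominator 1 − (1+r)^(−36) = 0.242645946.
P = 43.09 / 0.242645946 ≈ 177.58.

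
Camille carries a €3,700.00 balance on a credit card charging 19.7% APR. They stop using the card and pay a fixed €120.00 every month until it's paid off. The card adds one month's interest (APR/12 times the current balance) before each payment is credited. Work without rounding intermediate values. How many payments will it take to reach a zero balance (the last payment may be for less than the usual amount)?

44 payments

Monthly rate r = 19.7%/12 = 1.64167% = 0.0164167.
Recurrence: B ← B·(1+r) − €120.00.
Month 1: interest €60.74; balance after payment €3,640.74.
Month 2: interest €59.77; balance after payment €3,580.51.
Closed form: n = −ln(1 − rB₀/P)/ln(1+r) = −ln(0.49382)/ln(1.01642) ≈ 43.332, so the balance reaches zero during payment 44.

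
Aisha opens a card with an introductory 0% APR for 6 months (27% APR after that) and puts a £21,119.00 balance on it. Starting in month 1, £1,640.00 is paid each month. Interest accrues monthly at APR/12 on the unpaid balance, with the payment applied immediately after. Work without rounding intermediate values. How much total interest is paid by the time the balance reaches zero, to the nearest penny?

£1,116.48

Promo months 1–6 at r₀ = 0%/12 = 0; months 7+ at r₁ = 27%/12 = 0.0225.
After month 6 (no interest yet): B = £21,119.00 − 6·£1,640.00 = £11,279.00.
Then at r₁ with £1,640.00/mo: n₂ = −ln(1 − r₁·B/P)/ln(1+r₁) ≈ 7.56 → 8 more payments.
Total paid = 13·£1,640.00 + £915.48 = £22,235.48; interest = £22,235.48 − £21,119.00 = £1,116.48.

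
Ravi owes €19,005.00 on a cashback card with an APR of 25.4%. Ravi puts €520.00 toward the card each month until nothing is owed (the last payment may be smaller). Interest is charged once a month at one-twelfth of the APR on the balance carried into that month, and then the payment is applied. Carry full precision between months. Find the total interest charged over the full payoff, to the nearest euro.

Monthly rate r = 25.4%/12 = 2.11667% = 0.0211667.
Payoff takes n = ⌈−ln(1 − rB₀/P)/ln(1+r)⌉ = ⌈70.919⌉ = 71 payments; the last is €478.37.
Total paid = 70·€520.00 + €478.37 = €36,878.37.
Total interest = total paid − principal = €36,878.37 − €19,005.00 = €17,873.37.

€17,873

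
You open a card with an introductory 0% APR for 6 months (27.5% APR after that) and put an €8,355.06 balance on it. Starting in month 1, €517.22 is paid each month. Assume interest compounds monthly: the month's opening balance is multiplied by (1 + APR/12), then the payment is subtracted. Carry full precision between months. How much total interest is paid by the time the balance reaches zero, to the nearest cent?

Promo months 1–6 at r₀ = 0%/12 = 0; months 7+ at r₁ = 27.5%/12 = 0.0229167.
After month 6 (no interest yet): B = €8,355.06 − 6·€517.22 = €5,251.74.
Then at r₁ with €517.22/mo: n₂ = −ln(1 − r₁·B/P)/ln(1+r₁) ≈ 11.69 → 12 more payments.
Total paid = 17·€517.22 + €357.98 = €9,150.72; interest = €9,150.72 − €8,355.06 = €795.66.

€795.66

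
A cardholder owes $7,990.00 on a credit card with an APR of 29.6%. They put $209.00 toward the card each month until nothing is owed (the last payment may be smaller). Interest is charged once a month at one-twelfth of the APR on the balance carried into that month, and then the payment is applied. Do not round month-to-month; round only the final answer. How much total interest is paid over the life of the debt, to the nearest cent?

$16,581.09

Monthly rate r = 29.6%/12 = 2.46667% = 0.0246667.
Payoff takes n = ⌈−ln(1 − rB₀/P)/ln(1+r)⌉ = ⌈117.562⌉ = 118 payments; the last is $118.09.
Total paid = 117·$209.00 + $118.09 = $24,571.09.
Total interest = total paid − principal = $24,571.09 − $7,990.00 = $16,581.09.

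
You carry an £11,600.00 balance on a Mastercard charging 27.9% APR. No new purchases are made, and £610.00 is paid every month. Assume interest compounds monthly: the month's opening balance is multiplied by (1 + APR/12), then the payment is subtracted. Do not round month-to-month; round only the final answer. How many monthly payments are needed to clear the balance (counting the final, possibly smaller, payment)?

Monthly rate r = 27.9%/12 = 2.325% = 0.02325.
Recurrence: B ← B·(1+r) − £610.00.
Month 1: interest £269.70; balance after payment £11,259.70.
Month 2: interest £261.79; balance after payment £10,911.49.
Closed form: n = −ln(1 − rB₀/P)/ln(1+r) = −ln(0.55787)/ln(1.02325) ≈ 25.393, so the balance reaches zero during payment 26.

26 months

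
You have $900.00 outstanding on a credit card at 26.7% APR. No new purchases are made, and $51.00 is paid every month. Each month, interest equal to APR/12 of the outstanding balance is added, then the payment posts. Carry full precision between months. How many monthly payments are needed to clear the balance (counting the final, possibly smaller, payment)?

23 months

Monthly rate r = 26.7%/12 = 2.225% = 0.02225.
Recurrence: B ← B·(1+r) − $51.00.
Month 1: interest $20.02; balance after payment $869.02.
Month 2: interest $19.34; balance after payment $837.36.
Closed form: n = −ln(1 − rB₀/P)/ln(1+r) = −ln(0.60735)/ln(1.02225) ≈ 22.659, so the balance reaches zero during payment 23.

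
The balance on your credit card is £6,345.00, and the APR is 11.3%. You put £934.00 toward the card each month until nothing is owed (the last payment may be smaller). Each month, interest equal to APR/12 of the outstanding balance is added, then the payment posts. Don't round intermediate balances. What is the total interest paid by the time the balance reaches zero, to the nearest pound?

Monthly rate r = 11.3%/12 = 0.941667% = 0.00941667.
Payoff takes n = ⌈−ln(1 − rB₀/P)/ln(1+r)⌉ = ⌈7.053⌉ = 8 payments; the last is £50.09.
Total paid = 7·£934.00 + £50.09 = £6,588.09.
Total interest = total paid − principal = £6,588.09 − £6,345.00 = £243.09.

£243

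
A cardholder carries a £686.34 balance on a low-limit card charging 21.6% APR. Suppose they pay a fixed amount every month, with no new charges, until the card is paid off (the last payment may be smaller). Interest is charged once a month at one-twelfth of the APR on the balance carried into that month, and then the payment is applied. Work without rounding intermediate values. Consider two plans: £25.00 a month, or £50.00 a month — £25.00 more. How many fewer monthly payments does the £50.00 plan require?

23 fewer payments

Monthly rate r = 21.6%/12 = 1.8% = 0.018.
At £25.00/mo: n = ⌈−ln(1 − rB₀/P)/ln(1+r)⌉ = 39 payments (last £5.12); total interest = total paid − £686.34 = £268.78.
At £50.00/mo: 16 payments (last £45.44); total interest £109.10.
Payments saved = 39 − 16 = 23.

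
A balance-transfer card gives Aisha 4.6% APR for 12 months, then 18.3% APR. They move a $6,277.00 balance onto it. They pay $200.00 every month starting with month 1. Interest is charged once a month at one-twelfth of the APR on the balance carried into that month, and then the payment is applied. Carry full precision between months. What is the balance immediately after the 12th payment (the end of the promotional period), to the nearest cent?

$4,120.66

Promo months 1–12 at r₀ = 4.6%/12 = 0.00383333; months 13+ at r₁ = 18.3%/12 = 0.01525.
After month 12: iterate B ← B·(1+r₀) − $200.00 for 12 months → $4,120.66.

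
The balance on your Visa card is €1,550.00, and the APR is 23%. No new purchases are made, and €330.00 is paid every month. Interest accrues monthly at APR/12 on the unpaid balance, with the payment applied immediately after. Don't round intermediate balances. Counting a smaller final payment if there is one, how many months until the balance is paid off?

5 months

Monthly rate r = 23%/12 = 1.91667% = 0.0191667.
Recurrence: B ← B·(1+r) − €330.00.
Month 1: interest €29.71; balance after payment €1,249.71.
Month 2: interest €23.95; balance after payment €943.66.
Month 3: interest €18.09; balance after payment €631.75.
Month 4: interest €12.11; balance after payment €313.86.
Month 5: interest €6.02; balance after payment €0.00.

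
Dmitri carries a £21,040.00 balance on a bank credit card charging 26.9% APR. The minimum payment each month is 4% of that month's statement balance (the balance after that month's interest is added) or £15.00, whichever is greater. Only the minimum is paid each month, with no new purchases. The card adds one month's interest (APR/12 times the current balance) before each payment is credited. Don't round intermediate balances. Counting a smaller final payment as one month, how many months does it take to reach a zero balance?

Monthly rate r = 26.9%/12 = 2.24167% = 0.0224167.
While 4% of the post-interest balance exceeds £15.00, each month B ← (B·(1+r))·(1 − 0.04), i.e. B shrinks by the factor (1+r)·0.96 = 0.98152.
This holds for months 1–218. Entering month 219 the balance is £360.63; 4% of the post-interest balance is now below £15.00, so the flat £15.00 minimum applies from here.
From month 219 a fixed £15.00 at rate r clears £360.63 in 35 more payments. Total: 218 + 35 = 253 months.

253 months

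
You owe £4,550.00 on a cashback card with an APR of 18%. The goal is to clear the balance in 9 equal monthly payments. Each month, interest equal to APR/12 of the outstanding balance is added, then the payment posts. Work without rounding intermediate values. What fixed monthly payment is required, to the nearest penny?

Monthly rate r = 18%/12 = 1.5% = 0.015.
Level-payment amortization: P = B₀·r / (1 − (1+r)^(−n)) = 4550.00·0.015 / (1 − 1.015^(−9)).
Denominator 1 − (1+r)^(−9) = 0.12540776.
P = 68.25 / 0.12540776 ≈ 544.22.

£544.22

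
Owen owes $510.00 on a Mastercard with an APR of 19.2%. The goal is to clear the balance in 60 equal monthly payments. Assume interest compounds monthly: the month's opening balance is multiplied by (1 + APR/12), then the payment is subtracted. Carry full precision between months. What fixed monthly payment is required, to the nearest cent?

$13.29

Monthly rate r = 19.2%/12 = 1.6% = 0.016.
Level-payment amortization: P = B₀·r / (1 − (1+r)^(−n)) = 510.00·0.016 / (1 − 1.016^(−60)).
Denominator 1 − (1+r)^(−60) = 0.614186408.
P = 8.16 / 0.614186408 ≈ 13.29.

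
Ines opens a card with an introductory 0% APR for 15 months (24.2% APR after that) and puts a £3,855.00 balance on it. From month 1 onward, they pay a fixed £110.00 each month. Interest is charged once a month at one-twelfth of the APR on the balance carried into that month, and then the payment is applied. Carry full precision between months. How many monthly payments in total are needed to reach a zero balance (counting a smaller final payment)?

Promo months 1–15 at r₀ = 0%/12 = 0; months 16+ at r₁ = 24.2%/12 = 0.0201667.
After month 15 (no interest yet): B = £3,855.00 − 15·£110.00 = £2,205.00.
Then at r₁ with £110.00/mo: n₂ = −ln(1 − r₁·B/P)/ln(1+r₁) ≈ 25.94 → 26 more payments.

41 months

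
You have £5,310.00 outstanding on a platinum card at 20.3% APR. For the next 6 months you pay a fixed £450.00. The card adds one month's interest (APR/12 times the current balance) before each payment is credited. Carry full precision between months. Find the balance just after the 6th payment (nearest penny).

£3,055.48

Monthly rate r = 20.3%/12 = 1.69167% = 0.0169167.
Each month: B ← B·(1+r) − £450.00.
Month 1: interest £89.83; balance after payment £4,949.83.
Month 2: interest £83.73; balance after payment £4,583.56.
Month 3: interest £77.54; balance after payment £4,211.10.
Month 4: interest £71.24; balance after payment £3,832.34.
Month 5: interest £64.83; balance after payment £3,447.17.
Month 6: interest £58.31; balance after payment £3,055.48.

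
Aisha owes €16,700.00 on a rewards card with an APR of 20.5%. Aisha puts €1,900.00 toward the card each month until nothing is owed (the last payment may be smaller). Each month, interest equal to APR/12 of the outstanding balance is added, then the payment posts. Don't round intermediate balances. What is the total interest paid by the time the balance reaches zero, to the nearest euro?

Monthly rate r = 20.5%/12 = 1.70833% = 0.0170833.
Payoff takes n = ⌈−ln(1 − rB₀/P)/ln(1+r)⌉ = ⌈9.605⌉ = 10 payments; the last is €1,153.34.
Total paid = 9·€1,900.00 + €1,153.34 = €18,253.34.
Total interest = total paid − principal = €18,253.34 − €16,700.00 = €1,553.34.

€1,553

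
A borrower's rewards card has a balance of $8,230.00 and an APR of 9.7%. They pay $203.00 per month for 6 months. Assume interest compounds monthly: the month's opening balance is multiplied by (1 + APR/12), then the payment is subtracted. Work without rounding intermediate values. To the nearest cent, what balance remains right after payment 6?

Monthly rate r = 9.7%/12 = 0.808333% = 0.00808333.
Each month: B ← B·(1+r) − $203.00.
Month 1: interest $66.53; balance after payment $8,093.53.
Month 2: interest $65.42; balance after payment $7,955.95.
Month 3: interest $64.31; balance after payment $7,817.26.
Month 4: interest $63.19; balance after payment $7,677.45.
Month 5: interest $62.06; balance after payment $7,536.51.
Month 6: interest $60.92; balance after payment $7,394.43.

$7,394.43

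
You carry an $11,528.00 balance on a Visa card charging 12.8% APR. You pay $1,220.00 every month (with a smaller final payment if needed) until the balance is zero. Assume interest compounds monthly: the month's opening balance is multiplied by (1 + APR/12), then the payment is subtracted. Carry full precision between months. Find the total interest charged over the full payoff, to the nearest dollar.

Monthly rate r = 12.8%/12 = 1.06667% = 0.0106667.
Payoff takes n = ⌈−ln(1 − rB₀/P)/ln(1+r)⌉ = ⌈10.013⌉ = 11 payments; the last is $15.98.
Total paid = 10·$1,220.00 + $15.98 = $12,215.98.
Total interest = total paid − principal = $12,215.98 − $11,528.00 = $687.98.

$688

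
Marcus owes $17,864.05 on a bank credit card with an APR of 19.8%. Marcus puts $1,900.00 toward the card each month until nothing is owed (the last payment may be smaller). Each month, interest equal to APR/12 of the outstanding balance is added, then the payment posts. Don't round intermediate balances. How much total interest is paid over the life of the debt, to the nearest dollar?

$1,711

Monthly rate r = 19.8%/12 = 1.65% = 0.0165.
Payoff takes n = ⌈−ln(1 − rB₀/P)/ln(1+r)⌉ = ⌈10.301⌉ = 11 payments; the last is $575.07.
Total paid = 10·$1,900.00 + $575.07 = $19,575.07.
Total interest = total paid − principal = $19,575.07 − $17,864.05 = $1,711.02.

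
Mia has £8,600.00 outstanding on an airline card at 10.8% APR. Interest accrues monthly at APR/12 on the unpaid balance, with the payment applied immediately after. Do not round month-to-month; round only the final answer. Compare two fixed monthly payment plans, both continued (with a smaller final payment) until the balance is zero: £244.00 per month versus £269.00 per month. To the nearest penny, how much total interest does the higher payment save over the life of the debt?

Monthly rate r = 10.8%/12 = 0.9% = 0.009.
At £244.00/mo: n = ⌈−ln(1 − rB₀/P)/ln(1+r)⌉ = 43 payments (last £143.60); total interest = total paid − £8,600.00 = £1,791.60.
At £269.00/mo: 38 payments (last £234.05); total interest £1,587.05.
Interest saved = £1,791.60 − £1,587.05 = £204.55.

£204.55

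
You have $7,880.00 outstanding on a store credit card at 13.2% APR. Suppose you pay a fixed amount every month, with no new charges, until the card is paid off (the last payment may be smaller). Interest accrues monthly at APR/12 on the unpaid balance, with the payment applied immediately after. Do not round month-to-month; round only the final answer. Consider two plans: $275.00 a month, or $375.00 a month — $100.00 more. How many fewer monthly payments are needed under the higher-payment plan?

10 fewer payments

Monthly rate r = 13.2%/12 = 1.1% = 0.011.
At $275.00/mo: n = ⌈−ln(1 − rB₀/P)/ln(1+r)⌉ = 35 payments (last $168.04); total interest = total paid − $7,880.00 = $1,638.04.
At $375.00/mo: 25 payments (last $10.22); total interest $1,130.22.
Payments saved = 35 − 25 = 10.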